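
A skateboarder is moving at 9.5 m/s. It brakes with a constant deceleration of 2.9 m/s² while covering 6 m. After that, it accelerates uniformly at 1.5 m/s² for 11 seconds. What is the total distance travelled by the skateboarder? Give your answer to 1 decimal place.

178.7 m

Phase 1 (decelerating): v₀ = 9.50 m/s, a = -2.9 m/s².
v² = v₀² + 2aΔx = 9.50² + 2·-2.9·6 = 55.5 → v = 7.45 m/s
t = (v − v₀)/a = (7.45 − 9.50)/-2.9 = 0.708 s

Phase 2 (accelerating): v₀ = 7.45 m/s, a = 1.5 m/s².
v = v₀ + at = 7.45 + (1.5)(11) = 23.9 m/s
Δx = v₀t + ½at² = 7.45·11 + 0.5·1.5·11² = 173 m
Total distance = 6.00 + 173 = 179 m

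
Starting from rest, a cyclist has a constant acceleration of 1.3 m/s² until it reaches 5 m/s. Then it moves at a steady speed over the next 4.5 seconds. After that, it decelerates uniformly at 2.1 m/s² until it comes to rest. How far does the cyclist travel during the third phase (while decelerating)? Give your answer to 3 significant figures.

5.95 m

Phase 1 (accelerating): v₀ = 0 m/s, a = 1.3 m/s².
v = v₀ + at → t = (5 − 0) / 1.3 = 3.85 s
v² = v₀² + 2aΔx → Δx = (5² − 0²)/(2·1.3) = 9.62 m

Phase 2 (constant speed): v₀ = 5.00 m/s, a = 0 m/s².
v = v₀ + at = 5.00 + (0)(4.5) = 5.00 m/s
Δx = v₀t + ½at² = 5.00·4.5 + 0.5·0·4.5² = 22.5 m

Phase 3 (decelerating): v₀ = 5.00 m/s, a = -2.1 m/s².
v = v₀ + at → t = (0 − 5.00) / -2.1 = 2.38 s
v² = v₀² + 2aΔx → Δx = (0² − 5.00²)/(2·-2.1) = 5.95 m
Distance in phase 3 = 5.95 m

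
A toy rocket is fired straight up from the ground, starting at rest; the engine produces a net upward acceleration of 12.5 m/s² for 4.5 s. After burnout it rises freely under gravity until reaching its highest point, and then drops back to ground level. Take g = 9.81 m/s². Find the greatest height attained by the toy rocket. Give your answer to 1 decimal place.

Phase 1 (powered ascent): v₀ = 0 m/s, a = 12.5 m/s².
v = v₀ + at = 0 + (12.5)(4.5) = 56.2 m/s
Δx = v₀t + ½at² = 0·4.5 + 0.5·12.5·4.5² = 127 m

Phase 2 (coasting upward): v₀ = 56.2 m/s, a = -9.81 m/s².
v = v₀ + at → t = (0 − 56.2) / -9.81 = 5.73 s
v² = v₀² + 2aΔx → Δx = (0² − 56.2²)/(2·-9.81) = 161 m
Maximum height = 127 + 161 = 288 m

287.8 m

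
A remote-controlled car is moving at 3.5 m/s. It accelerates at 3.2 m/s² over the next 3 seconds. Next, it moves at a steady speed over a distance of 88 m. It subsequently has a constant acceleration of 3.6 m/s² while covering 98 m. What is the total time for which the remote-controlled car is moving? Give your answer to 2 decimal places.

Phase 1 (accelerating): v₀ = 3.50 m/s, a = 3.2 m/s².
v = v₀ + at = 3.50 + (3.2)(3) = 13.1 m/s
Δx = v₀t + ½at² = 3.50·3 + 0.5·3.2·3² = 24.9 m

Phase 2 (constant speed): v₀ = 13.1 m/s, a = 0 m/s².
Constant speed: t = d/v = 88/13.1 = 6.72 s

Phase 3 (accelerating): v₀ = 13.1 m/s, a = 3.6 m/s².
v² = v₀² + 2aΔx = 13.1² + 2·3.6·98 = 877 → v = 29.6 m/s
t = (v − v₀)/a = (29.6 − 13.1)/3.6 = 4.59 s
Total time = 3.00 + 6.72 + 4.59 = 14.3 s

14.31 s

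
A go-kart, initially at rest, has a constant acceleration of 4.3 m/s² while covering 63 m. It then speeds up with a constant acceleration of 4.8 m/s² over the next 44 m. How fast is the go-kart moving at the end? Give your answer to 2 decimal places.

31.05 m/s

Phase 1 (accelerating): v₀ = 0 m/s, a = 4.3 m/s².
v² = v₀² + 2aΔx = 0² + 2·4.3·63 = 542 → v = 23.3 m/s
t = (v − v₀)/a = (23.3 − 0)/4.3 = 5.41 s

Phase 2 (accelerating): v₀ = 23.3 m/s, a = 4.8 m/s².
v² = v₀² + 2aΔx = 23.3² + 2·4.8·44 = 964 → v = 31.1 m/s
t = (v − v₀)/a = (31.1 − 23.3)/4.8 = 1.62 s
Final speed = 31.1 m/s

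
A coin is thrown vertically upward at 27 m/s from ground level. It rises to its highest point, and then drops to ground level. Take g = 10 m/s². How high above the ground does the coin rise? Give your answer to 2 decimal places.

Phase 1 (rising): v₀ = 27.0 m/s, a = -10 m/s².
v = v₀ + at → t = (0 − 27.0) / -10 = 2.70 s
v² = v₀² + 2aΔx → Δx = (0² − 27.0²)/(2·-10) = 36.5 m
Maximum height = 36.5 m

36.45 m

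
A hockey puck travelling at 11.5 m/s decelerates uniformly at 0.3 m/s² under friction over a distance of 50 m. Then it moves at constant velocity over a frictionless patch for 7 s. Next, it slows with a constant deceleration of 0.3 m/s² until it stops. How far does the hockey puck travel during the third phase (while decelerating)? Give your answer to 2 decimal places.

Phase 1 (decelerating): v₀ = 11.5 m/s, a = -0.3 m/s².
v² = v₀² + 2aΔx = 11.5² + 2·-0.3·50 = 102 → v = 10.1 m/s
t = (v − v₀)/a = (10.1 − 11.5)/-0.3 = 4.63 s

Phase 2 (constant speed): v₀ = 10.1 m/s, a = 0 m/s².
v = v₀ + at = 10.1 + (0)(7) = 10.1 m/s
Δx = v₀t + ½at² = 10.1·7 + 0.5·0·7² = 70.8 m

Phase 3 (decelerating): v₀ = 10.1 m/s, a = -0.3 m/s².
v = v₀ + at → t = (0 − 10.1) / -0.3 = 33.7 s
v² = v₀² + 2aΔx → Δx = (0² − 10.1²)/(2·-0.3) = 170 m
Distance in phase 3 = 170 m

170.42 m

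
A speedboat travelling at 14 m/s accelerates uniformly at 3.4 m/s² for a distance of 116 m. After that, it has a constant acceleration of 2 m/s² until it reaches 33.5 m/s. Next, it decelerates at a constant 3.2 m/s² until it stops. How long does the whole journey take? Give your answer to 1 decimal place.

Phase 1 (accelerating): v₀ = 14.0 m/s, a = 3.4 m/s².
v² = v₀² + 2aΔx = 14.0² + 2·3.4·116 = 985 → v = 31.4 m/s
t = (v − v₀)/a = (31.4 − 14.0)/3.4 = 5.11 s

Phase 2 (accelerating): v₀ = 31.4 m/s, a = 2 m/s².
v = v₀ + at → t = (33.5 − 31.4) / 2 = 1.06 s
v² = v₀² + 2aΔx → Δx = (33.5² − 31.4²)/(2·2) = 34.4 m

Phase 3 (decelerating): v₀ = 33.5 m/s, a = -3.2 m/s².
v = v₀ + at → t = (0 − 33.5) / -3.2 = 10.5 s
v² = v₀² + 2aΔx → Δx = (0² − 33.5²)/(2·-3.2) = 175 m
Total time = 5.11 + 1.06 + 10.5 = 16.6 s

16.6 s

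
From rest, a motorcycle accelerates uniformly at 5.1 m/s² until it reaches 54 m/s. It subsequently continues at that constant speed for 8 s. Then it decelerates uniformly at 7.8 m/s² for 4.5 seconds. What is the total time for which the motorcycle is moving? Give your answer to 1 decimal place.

23.1 s

Phase 1 (accelerating): v₀ = 0 m/s, a = 5.1 m/s².
v = v₀ + at → t = (54 − 0) / 5.1 = 10.6 s
v² = v₀² + 2aΔx → Δx = (54² − 0²)/(2·5.1) = 286 m

Phase 2 (constant speed): v₀ = 54.0 m/s, a = 0 m/s².
v = v₀ + at = 54.0 + (0)(8) = 54.0 m/s
Δx = v₀t + ½at² = 54.0·8 + 0.5·0·8² = 432 m

Phase 3 (decelerating): v₀ = 54.0 m/s, a = -7.8 m/s².
v = v₀ + at = 54.0 + (-7.8)(4.5) = 18.9 m/s
Δx = v₀t + ½at² = 54.0·4.5 + 0.5·-7.8·4.5² = 164 m
Total time = 10.6 + 8.00 + 4.50 = 23.1 s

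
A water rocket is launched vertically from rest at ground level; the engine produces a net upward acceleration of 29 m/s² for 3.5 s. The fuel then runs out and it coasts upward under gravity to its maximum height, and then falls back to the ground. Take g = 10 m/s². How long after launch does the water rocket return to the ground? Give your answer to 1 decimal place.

Phase 1 (powered ascent): v₀ = 0 m/s, a = 29 m/s².
v = v₀ + at = 0 + (29)(3.5) = 102 m/s
Δx = v₀t + ½at² = 0·3.5 + 0.5·29·3.5² = 178 m

Phase 2 (coasting upward): v₀ = 102 m/s, a = -10 m/s².
v = v₀ + at → t = (0 − 102) / -10 = 10.2 s
v² = v₀² + 2aΔx → Δx = (0² − 102²)/(2·-10) = 515 m

Phase 3 (free fall): v₀ = 0 m/s, a = -10 m/s².
Falls 693 m from rest: t = √(2·693/10) = 11.8 s; v = g·t = 118 m/s.
Total time = 3.50 + 10.2 + 11.8 = 25.4 s

25.4 s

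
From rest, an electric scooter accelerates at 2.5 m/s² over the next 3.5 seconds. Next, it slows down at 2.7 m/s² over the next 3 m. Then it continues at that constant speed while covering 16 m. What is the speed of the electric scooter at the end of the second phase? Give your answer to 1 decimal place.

Phase 1 (accelerating): v₀ = 0 m/s, a = 2.5 m/s².
v = v₀ + at = 0 + (2.5)(3.5) = 8.75 m/s
Δx = v₀t + ½at² = 0·3.5 + 0.5·2.5·3.5² = 15.3 m

Phase 2 (decelerating): v₀ = 8.75 m/s, a = -2.7 m/s².
v² = v₀² + 2aΔx = 8.75² + 2·-2.7·3 = 60.4 → v = 7.77 m/s
t = (v − v₀)/a = (7.77 − 8.75)/-2.7 = 0.363 s
Speed at end of phase 2 = 7.77 m/s

7.8 m/s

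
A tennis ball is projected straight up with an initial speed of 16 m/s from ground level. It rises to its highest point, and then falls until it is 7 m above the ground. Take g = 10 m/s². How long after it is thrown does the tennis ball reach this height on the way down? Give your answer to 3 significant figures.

2.68 s

Phase 1 (rising): v₀ = 16.0 m/s, a = -10 m/s².
v = v₀ + at → t = (0 − 16.0) / -10 = 1.60 s
v² = v₀² + 2aΔx → Δx = (0² − 16.0²)/(2·-10) = 12.8 m

Phase 2 (falling): v₀ = 0 m/s, a = -10 m/s².
Falls 5.80 m from rest: t = √(2·5.80/10) = 1.08 s; v = g·t = 10.8 m/s.
Total time = 1.60 + 1.08 = 2.68 s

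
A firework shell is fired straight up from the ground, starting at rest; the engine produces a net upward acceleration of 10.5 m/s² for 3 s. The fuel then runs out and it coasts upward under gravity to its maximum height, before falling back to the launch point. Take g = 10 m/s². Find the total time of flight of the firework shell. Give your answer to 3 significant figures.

Phase 1 (powered ascent): v₀ = 0 m/s, a = 10.5 m/s².
v = v₀ + at = 0 + (10.5)(3) = 31.5 m/s
Δx = v₀t + ½at² = 0·3 + 0.5·10.5·3² = 47.2 m

Phase 2 (coasting upward): v₀ = 31.5 m/s, a = -10 m/s².
v = v₀ + at → t = (0 − 31.5) / -10 = 3.15 s
v² = v₀² + 2aΔx → Δx = (0² − 31.5²)/(2·-10) = 49.6 m

Phase 3 (free fall): v₀ = 0 m/s, a = -10 m/s².
Falls 96.9 m from rest: t = √(2·96.9/10) = 4.40 s; v = g·t = 44.0 m/s.
Total time = 3.00 + 3.15 + 4.40 = 10.6 s

10.6 s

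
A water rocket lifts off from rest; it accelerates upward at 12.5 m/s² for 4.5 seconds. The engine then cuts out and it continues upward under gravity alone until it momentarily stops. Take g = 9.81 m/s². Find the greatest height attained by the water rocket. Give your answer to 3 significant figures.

288 m

Phase 1 (powered ascent): v₀ = 0 m/s, a = 12.5 m/s².
v = v₀ + at = 0 + (12.5)(4.5) = 56.2 m/s
Δx = v₀t + ½at² = 0·4.5 + 0.5·12.5·4.5² = 127 m

Phase 2 (coasting upward): v₀ = 56.2 m/s, a = -9.81 m/s².
v = v₀ + at → t = (0 − 56.2) / -9.81 = 5.73 s
v² = v₀² + 2aΔx → Δx = (0² − 56.2²)/(2·-9.81) = 161 m
Maximum height = 127 + 161 = 288 m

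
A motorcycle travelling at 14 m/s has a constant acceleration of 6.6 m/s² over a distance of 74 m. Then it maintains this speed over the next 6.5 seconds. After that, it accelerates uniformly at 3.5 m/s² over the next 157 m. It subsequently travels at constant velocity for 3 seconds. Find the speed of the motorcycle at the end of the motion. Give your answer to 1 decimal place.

47.7 m/s

Phase 1 (accelerating): v₀ = 14.0 m/s, a = 6.6 m/s².
v² = v₀² + 2aΔx = 14.0² + 2·6.6·74 = 1170 → v = 34.2 m/s
t = (v − v₀)/a = (34.2 − 14.0)/6.6 = 3.07 s

Phase 2 (constant speed): v₀ = 34.2 m/s, a = 0 m/s².
v = v₀ + at = 34.2 + (0)(6.5) = 34.2 m/s
Δx = v₀t + ½at² = 34.2·6.5 + 0.5·0·6.5² = 223 m

Phase 3 (accelerating): v₀ = 34.2 m/s, a = 3.5 m/s².
v² = v₀² + 2aΔx = 34.2² + 2·3.5·157 = 2270 → v = 47.7 m/s
t = (v − v₀)/a = (47.7 − 34.2)/3.5 = 3.83 s

Phase 4 (constant speed): v₀ = 47.7 m/s, a = 0 m/s².
v = v₀ + at = 47.7 + (0)(3) = 47.7 m/s
Δx = v₀t + ½at² = 47.7·3 + 0.5·0·3² = 143 m
Final speed = 47.7 m/s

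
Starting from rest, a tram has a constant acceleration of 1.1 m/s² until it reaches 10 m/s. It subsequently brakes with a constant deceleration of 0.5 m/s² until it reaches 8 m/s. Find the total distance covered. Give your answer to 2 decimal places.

81.45 m

Phase 1 (accelerating): v₀ = 0 m/s, a = 1.1 m/s².
v = v₀ + at → t = (10 − 0) / 1.1 = 9.09 s
v² = v₀² + 2aΔx → Δx = (10² − 0²)/(2·1.1) = 45.5 m

Phase 2 (decelerating): v₀ = 10.0 m/s, a = -0.5 m/s².
v = v₀ + at → t = (8 − 10.0) / -0.5 = 4.00 s
v² = v₀² + 2aΔx → Δx = (8² − 10.0²)/(2·-0.5) = 36.0 m
Total distance = 45.5 + 36.0 = 81.5 m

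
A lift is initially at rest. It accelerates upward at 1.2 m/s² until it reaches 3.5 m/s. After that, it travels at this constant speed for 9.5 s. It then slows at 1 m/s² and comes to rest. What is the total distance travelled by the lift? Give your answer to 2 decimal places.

44.48 m

Phase 1 (accelerating): v₀ = 0 m/s, a = 1.2 m/s².
v = v₀ + at → t = (3.5 − 0) / 1.2 = 2.92 s
v² = v₀² + 2aΔx → Δx = (3.5² − 0²)/(2·1.2) = 5.10 m

Phase 2 (constant speed): v₀ = 3.50 m/s, a = 0 m/s².
v = v₀ + at = 3.50 + (0)(9.5) = 3.50 m/s
Δx = v₀t + ½at² = 3.50·9.5 + 0.5·0·9.5² = 33.2 m

Phase 3 (decelerating): v₀ = 3.50 m/s, a = -1 m/s².
v = v₀ + at → t = (0 − 3.50) / -1 = 3.50 s
v² = v₀² + 2aΔx → Δx = (0² − 3.50²)/(2·-1) = 6.12 m
Total distance = 5.10 + 33.2 + 6.12 = 44.5 m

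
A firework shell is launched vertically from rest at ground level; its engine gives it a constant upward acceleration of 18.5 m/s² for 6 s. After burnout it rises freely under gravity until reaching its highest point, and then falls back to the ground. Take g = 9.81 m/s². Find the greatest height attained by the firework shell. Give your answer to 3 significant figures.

Phase 1 (powered ascent): v₀ = 0 m/s, a = 18.5 m/s².
v = v₀ + at = 0 + (18.5)(6) = 111 m/s
Δx = v₀t + ½at² = 0·6 + 0.5·18.5·6² = 333 m

Phase 2 (coasting upward): v₀ = 111 m/s, a = -9.81 m/s².
v = v₀ + at → t = (0 − 111) / -9.81 = 11.3 s
v² = v₀² + 2aΔx → Δx = (0² − 111²)/(2·-9.81) = 628 m
Maximum height = 333 + 628 = 961 m

961 m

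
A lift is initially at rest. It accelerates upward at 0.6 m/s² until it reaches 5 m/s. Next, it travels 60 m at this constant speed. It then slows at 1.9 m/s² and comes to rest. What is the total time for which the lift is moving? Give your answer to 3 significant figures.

Phase 1 (accelerating): v₀ = 0 m/s, a = 0.6 m/s².
v = v₀ + at → t = (5 − 0) / 0.6 = 8.33 s
v² = v₀² + 2aΔx → Δx = (5² − 0²)/(2·0.6) = 20.8 m

Phase 2 (constant speed): v₀ = 5.00 m/s, a = 0 m/s².
Constant speed: t = d/v = 60/5.00 = 12.0 s

Phase 3 (decelerating): v₀ = 5.00 m/s, a = -1.9 m/s².
v = v₀ + at → t = (0 − 5.00) / -1.9 = 2.63 s
v² = v₀² + 2aΔx → Δx = (0² − 5.00²)/(2·-1.9) = 6.58 m
Total time = 8.33 + 12.0 + 2.63 = 23.0 s

23.0 s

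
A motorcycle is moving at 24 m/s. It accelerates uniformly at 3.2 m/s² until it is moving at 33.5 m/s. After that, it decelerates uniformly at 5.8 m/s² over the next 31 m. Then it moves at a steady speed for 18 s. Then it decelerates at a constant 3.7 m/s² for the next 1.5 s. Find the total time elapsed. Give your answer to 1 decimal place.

23.5 s

Phase 1 (accelerating): v₀ = 24.0 m/s, a = 3.2 m/s².
v = v₀ + at → t = (33.5 − 24.0) / 3.2 = 2.97 s
v² = v₀² + 2aΔx → Δx = (33.5² − 24.0²)/(2·3.2) = 85.4 m

Phase 2 (decelerating): v₀ = 33.5 m/s, a = -5.8 m/s².
v² = v₀² + 2aΔx = 33.5² + 2·-5.8·31 = 763 → v = 27.6 m/s
t = (v − v₀)/a = (27.6 − 33.5)/-5.8 = 1.01 s

Phase 3 (constant speed): v₀ = 27.6 m/s, a = 0 m/s².
v = v₀ + at = 27.6 + (0)(18) = 27.6 m/s
Δx = v₀t + ½at² = 27.6·18 + 0.5·0·18² = 497 m

Phase 4 (decelerating): v₀ = 27.6 m/s, a = -3.7 m/s².
v = v₀ + at = 27.6 + (-3.7)(1.5) = 22.1 m/s
Δx = v₀t + ½at² = 27.6·1.5 + 0.5·-3.7·1.5² = 37.3 m
Total time = 2.97 + 1.01 + 18.0 + 1.50 = 23.5 s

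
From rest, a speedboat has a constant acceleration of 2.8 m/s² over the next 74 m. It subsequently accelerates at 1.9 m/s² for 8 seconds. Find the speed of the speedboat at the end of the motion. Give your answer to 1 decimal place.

Phase 1 (accelerating): v₀ = 0 m/s, a = 2.8 m/s².
v² = v₀² + 2aΔx = 0² + 2·2.8·74 = 414 → v = 20.4 m/s
t = (v − v₀)/a = (20.4 − 0)/2.8 = 7.27 s

Phase 2 (accelerating): v₀ = 20.4 m/s, a = 1.9 m/s².
v = v₀ + at = 20.4 + (1.9)(8) = 35.6 m/s
Δx = v₀t + ½at² = 20.4·8 + 0.5·1.9·8² = 224 m
Final speed = 35.6 m/s

35.6 m/s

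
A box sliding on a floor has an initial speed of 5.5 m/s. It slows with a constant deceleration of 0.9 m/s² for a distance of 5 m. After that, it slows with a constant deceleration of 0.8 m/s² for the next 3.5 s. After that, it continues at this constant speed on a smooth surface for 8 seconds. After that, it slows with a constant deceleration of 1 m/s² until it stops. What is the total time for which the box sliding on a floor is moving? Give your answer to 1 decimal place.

Phase 1 (decelerating): v₀ = 5.50 m/s, a = -0.9 m/s².
v² = v₀² + 2aΔx = 5.50² + 2·-0.9·5 = 21.2 → v = 4.61 m/s
t = (v − v₀)/a = (4.61 − 5.50)/-0.9 = 0.989 s

Phase 2 (decelerating): v₀ = 4.61 m/s, a = -0.8 m/s².
v = v₀ + at = 4.61 + (-0.8)(3.5) = 1.81 m/s
Δx = v₀t + ½at² = 4.61·3.5 + 0.5·-0.8·3.5² = 11.2 m

Phase 3 (constant speed): v₀ = 1.81 m/s, a = 0 m/s².
v = v₀ + at = 1.81 + (0)(8) = 1.81 m/s
Δx = v₀t + ½at² = 1.81·8 + 0.5·0·8² = 14.5 m

Phase 4 (decelerating): v₀ = 1.81 m/s, a = -1 m/s².
v = v₀ + at → t = (0 − 1.81) / -1 = 1.81 s
v² = v₀² + 2aΔx → Δx = (0² − 1.81²)/(2·-1) = 1.64 m
Total time = 0.989 + 3.50 + 8.00 + 1.81 = 14.3 s

14.3 s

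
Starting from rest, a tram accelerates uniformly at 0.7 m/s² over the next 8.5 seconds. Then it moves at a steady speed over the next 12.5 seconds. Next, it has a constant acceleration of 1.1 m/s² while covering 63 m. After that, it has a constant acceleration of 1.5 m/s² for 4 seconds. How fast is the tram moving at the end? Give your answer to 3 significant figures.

19.2 m/s

Phase 1 (accelerating): v₀ = 0 m/s, a = 0.7 m/s².
v = v₀ + at = 0 + (0.7)(8.5) = 5.95 m/s
Δx = v₀t + ½at² = 0·8.5 + 0.5·0.7·8.5² = 25.3 m

Phase 2 (constant speed): v₀ = 5.95 m/s, a = 0 m/s².
v = v₀ + at = 5.95 + (0)(12.5) = 5.95 m/s
Δx = v₀t + ½at² = 5.95·12.5 + 0.5·0·12.5² = 74.4 m

Phase 3 (accelerating): v₀ = 5.95 m/s, a = 1.1 m/s².
v² = v₀² + 2aΔx = 5.95² + 2·1.1·63 = 174 → v = 13.2 m/s
t = (v − v₀)/a = (13.2 − 5.95)/1.1 = 6.58 s

Phase 4 (accelerating): v₀ = 13.2 m/s, a = 1.5 m/s².
v = v₀ + at = 13.2 + (1.5)(4) = 19.2 m/s
Δx = v₀t + ½at² = 13.2·4 + 0.5·1.5·4² = 64.8 m
Final speed = 19.2 m/s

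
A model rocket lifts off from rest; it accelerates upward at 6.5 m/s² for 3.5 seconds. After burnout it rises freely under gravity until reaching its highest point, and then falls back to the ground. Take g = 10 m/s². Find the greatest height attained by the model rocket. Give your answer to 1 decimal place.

Phase 1 (powered ascent): v₀ = 0 m/s, a = 6.5 m/s².
v = v₀ + at = 0 + (6.5)(3.5) = 22.8 m/s
Δx = v₀t + ½at² = 0·3.5 + 0.5·6.5·3.5² = 39.8 m

Phase 2 (coasting upward): v₀ = 22.8 m/s, a = -10 m/s².
v = v₀ + at → t = (0 − 22.8) / -10 = 2.27 s
v² = v₀² + 2aΔx → Δx = (0² − 22.8²)/(2·-10) = 25.9 m
Maximum height = 39.8 + 25.9 = 65.7 m

65.7 m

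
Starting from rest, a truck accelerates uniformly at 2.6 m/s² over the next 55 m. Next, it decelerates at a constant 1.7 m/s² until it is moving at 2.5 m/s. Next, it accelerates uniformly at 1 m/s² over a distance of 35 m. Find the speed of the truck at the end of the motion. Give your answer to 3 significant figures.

8.73 m/s

Phase 1 (accelerating): v₀ = 0 m/s, a = 2.6 m/s².
v² = v₀² + 2aΔx = 0² + 2·2.6·55 = 286 → v = 16.9 m/s
t = (v − v₀)/a = (16.9 − 0)/2.6 = 6.50 s

Phase 2 (decelerating): v₀ = 16.9 m/s, a = -1.7 m/s².
v = v₀ + at → t = (2.5 − 16.9) / -1.7 = 8.48 s
v² = v₀² + 2aΔx → Δx = (2.5² − 16.9²)/(2·-1.7) = 82.3 m

Phase 3 (accelerating): v₀ = 2.50 m/s, a = 1 m/s².
v² = v₀² + 2aΔx = 2.50² + 2·1·35 = 76.2 → v = 8.73 m/s
t = (v − v₀)/a = (8.73 − 2.50)/1 = 6.23 s
Final speed = 8.73 m/s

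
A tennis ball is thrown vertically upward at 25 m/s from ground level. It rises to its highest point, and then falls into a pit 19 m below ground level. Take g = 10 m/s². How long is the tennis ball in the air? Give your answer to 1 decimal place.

Phase 1 (rising): v₀ = 25.0 m/s, a = -10 m/s².
v = v₀ + at → t = (0 − 25.0) / -10 = 2.50 s
v² = v₀² + 2aΔx → Δx = (0² − 25.0²)/(2·-10) = 31.2 m

Phase 2 (falling): v₀ = 0 m/s, a = -10 m/s².
Falls 50.2 m from rest: t = √(2·50.2/10) = 3.17 s; v = g·t = 31.7 m/s.
Total time = 2.50 + 3.17 = 5.67 s

5.7 s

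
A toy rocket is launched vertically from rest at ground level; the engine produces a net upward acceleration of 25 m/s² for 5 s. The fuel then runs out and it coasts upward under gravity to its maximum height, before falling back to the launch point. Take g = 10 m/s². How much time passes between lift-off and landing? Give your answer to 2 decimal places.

Phase 1 (powered ascent): v₀ = 0 m/s, a = 25 m/s².
v = v₀ + at = 0 + (25)(5) = 125 m/s
Δx = v₀t + ½at² = 0·5 + 0.5·25·5² = 312 m

Phase 2 (coasting upward): v₀ = 125 m/s, a = -10 m/s².
v = v₀ + at → t = (0 − 125) / -10 = 12.5 s
v² = v₀² + 2aΔx → Δx = (0² − 125²)/(2·-10) = 781 m

Phase 3 (free fall): v₀ = 0 m/s, a = -10 m/s².
Falls 1090 m from rest: t = √(2·1090/10) = 14.8 s; v = g·t = 148 m/s.
Total time = 5.00 + 12.5 + 14.8 = 32.3 s

32.29 s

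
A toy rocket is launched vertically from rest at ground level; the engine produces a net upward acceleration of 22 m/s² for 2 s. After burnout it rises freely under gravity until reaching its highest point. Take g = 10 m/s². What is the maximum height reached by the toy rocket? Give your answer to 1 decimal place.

140.8 m

Phase 1 (powered ascent): v₀ = 0 m/s, a = 22 m/s².
v = v₀ + at = 0 + (22)(2) = 44.0 m/s
Δx = v₀t + ½at² = 0·2 + 0.5·22·2² = 44.0 m

Phase 2 (coasting upward): v₀ = 44.0 m/s, a = -10 m/s².
v = v₀ + at → t = (0 − 44.0) / -10 = 4.40 s
v² = v₀² + 2aΔx → Δx = (0² − 44.0²)/(2·-10) = 96.8 m
Maximum height = 44.0 + 96.8 = 141 m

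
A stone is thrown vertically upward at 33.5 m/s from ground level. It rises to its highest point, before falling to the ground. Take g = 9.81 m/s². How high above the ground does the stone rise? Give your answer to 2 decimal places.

Phase 1 (rising): v₀ = 33.5 m/s, a = -9.81 m/s².
v = v₀ + at → t = (0 − 33.5) / -9.81 = 3.41 s
v² = v₀² + 2aΔx → Δx = (0² − 33.5²)/(2·-9.81) = 57.2 m
Maximum height = 57.2 m

57.20 m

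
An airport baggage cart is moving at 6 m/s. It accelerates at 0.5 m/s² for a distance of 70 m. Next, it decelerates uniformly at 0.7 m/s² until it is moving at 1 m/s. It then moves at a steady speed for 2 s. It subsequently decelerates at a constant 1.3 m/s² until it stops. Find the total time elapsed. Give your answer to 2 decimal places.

24.64 s

Phase 1 (accelerating): v₀ = 6.00 m/s, a = 0.5 m/s².
v² = v₀² + 2aΔx = 6.00² + 2·0.5·70 = 106 → v = 10.3 m/s
t = (v − v₀)/a = (10.3 − 6.00)/0.5 = 8.59 s

Phase 2 (decelerating): v₀ = 10.3 m/s, a = -0.7 m/s².
v = v₀ + at → t = (1 − 10.3) / -0.7 = 13.3 s
v² = v₀² + 2aΔx → Δx = (1² − 10.3²)/(2·-0.7) = 75.0 m

Phase 3 (constant speed): v₀ = 1.00 m/s, a = 0 m/s².
v = v₀ + at = 1.00 + (0)(2) = 1.00 m/s
Δx = v₀t + ½at² = 1.00·2 + 0.5·0·2² = 2.00 m

Phase 4 (decelerating): v₀ = 1.00 m/s, a = -1.3 m/s².
v = v₀ + at → t = (0 − 1.00) / -1.3 = 0.769 s
v² = v₀² + 2aΔx → Δx = (0² − 1.00²)/(2·-1.3) = 0.385 m
Total time = 8.59 + 13.3 + 2.00 + 0.769 = 24.6 s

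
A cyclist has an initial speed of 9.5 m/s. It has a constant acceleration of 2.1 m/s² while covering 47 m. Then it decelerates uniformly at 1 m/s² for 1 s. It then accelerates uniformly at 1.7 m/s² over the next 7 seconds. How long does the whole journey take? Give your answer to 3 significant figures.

11.6 s

Phase 1 (accelerating): v₀ = 9.50 m/s, a = 2.1 m/s².
v² = v₀² + 2aΔx = 9.50² + 2·2.1·47 = 288 → v = 17.0 m/s
t = (v − v₀)/a = (17.0 − 9.50)/2.1 = 3.55 s

Phase 2 (decelerating): v₀ = 17.0 m/s, a = -1 m/s².
v = v₀ + at = 17.0 + (-1)(1) = 16.0 m/s
Δx = v₀t + ½at² = 17.0·1 + 0.5·-1·1² = 16.5 m

Phase 3 (accelerating): v₀ = 16.0 m/s, a = 1.7 m/s².
v = v₀ + at = 16.0 + (1.7)(7) = 27.9 m/s
Δx = v₀t + ½at² = 16.0·7 + 0.5·1.7·7² = 153 m
Total time = 3.55 + 1.00 + 7.00 = 11.6 s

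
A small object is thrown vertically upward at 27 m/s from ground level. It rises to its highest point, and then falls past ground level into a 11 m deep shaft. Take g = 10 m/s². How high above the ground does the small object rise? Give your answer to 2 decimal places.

Phase 1 (rising): v₀ = 27.0 m/s, a = -10 m/s².
v = v₀ + at → t = (0 − 27.0) / -10 = 2.70 s
v² = v₀² + 2aΔx → Δx = (0² − 27.0²)/(2·-10) = 36.5 m
Maximum height = 36.5 m

36.45 m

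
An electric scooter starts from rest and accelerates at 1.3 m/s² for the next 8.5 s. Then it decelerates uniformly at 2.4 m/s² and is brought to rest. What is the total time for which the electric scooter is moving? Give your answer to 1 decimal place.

13.1 s

Phase 1 (accelerating): v₀ = 0 m/s, a = 1.3 m/s².
v = v₀ + at = 0 + (1.3)(8.5) = 11.1 m/s
Δx = v₀t + ½at² = 0·8.5 + 0.5·1.3·8.5² = 47.0 m

Phase 2 (decelerating): v₀ = 11.1 m/s, a = -2.4 m/s².
v = v₀ + at → t = (0 − 11.1) / -2.4 = 4.60 s
v² = v₀² + 2aΔx → Δx = (0² − 11.1²)/(2·-2.4) = 25.4 m
Total time = 8.50 + 4.60 = 13.1 s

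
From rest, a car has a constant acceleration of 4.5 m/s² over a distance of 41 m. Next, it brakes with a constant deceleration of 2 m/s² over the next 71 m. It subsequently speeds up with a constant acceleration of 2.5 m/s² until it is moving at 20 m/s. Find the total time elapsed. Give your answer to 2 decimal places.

13.58 s

Phase 1 (accelerating): v₀ = 0 m/s, a = 4.5 m/s².
v² = v₀² + 2aΔx = 0² + 2·4.5·41 = 369 → v = 19.2 m/s
t = (v − v₀)/a = (19.2 − 0)/4.5 = 4.27 s

Phase 2 (decelerating): v₀ = 19.2 m/s, a = -2 m/s².
v² = v₀² + 2aΔx = 19.2² + 2·-2·71 = 85.0 → v = 9.22 m/s
t = (v − v₀)/a = (9.22 − 19.2)/-2 = 4.99 s

Phase 3 (accelerating): v₀ = 9.22 m/s, a = 2.5 m/s².
v = v₀ + at → t = (20 − 9.22) / 2.5 = 4.31 s
v² = v₀² + 2aΔx → Δx = (20² − 9.22²)/(2·2.5) = 63.0 m
Total time = 4.27 + 4.99 + 4.31 = 13.6 s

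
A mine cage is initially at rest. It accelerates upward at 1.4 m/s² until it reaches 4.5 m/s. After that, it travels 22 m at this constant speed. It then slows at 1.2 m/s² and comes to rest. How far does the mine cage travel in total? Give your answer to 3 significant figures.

37.7 m

Phase 1 (accelerating): v₀ = 0 m/s, a = 1.4 m/s².
v = v₀ + at → t = (4.5 − 0) / 1.4 = 3.21 s
v² = v₀² + 2aΔx → Δx = (4.5² − 0²)/(2·1.4) = 7.23 m

Phase 2 (constant speed): v₀ = 4.50 m/s, a = 0 m/s².
Constant speed: t = d/v = 22/4.50 = 4.89 s

Phase 3 (decelerating): v₀ = 4.50 m/s, a = -1.2 m/s².
v = v₀ + at → t = (0 − 4.50) / -1.2 = 3.75 s
v² = v₀² + 2aΔx → Δx = (0² − 4.50²)/(2·-1.2) = 8.44 m
Total distance = 7.23 + 22.0 + 8.44 = 37.7 m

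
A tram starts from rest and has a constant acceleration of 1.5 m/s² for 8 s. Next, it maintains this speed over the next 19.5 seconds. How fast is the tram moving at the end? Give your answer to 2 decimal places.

12.00 m/s

Phase 1 (accelerating): v₀ = 0 m/s, a = 1.5 m/s².
v = v₀ + at = 0 + (1.5)(8) = 12.0 m/s
Δx = v₀t + ½at² = 0·8 + 0.5·1.5·8² = 48.0 m

Phase 2 (constant speed): v₀ = 12.0 m/s, a = 0 m/s².
v = v₀ + at = 12.0 + (0)(19.5) = 12.0 m/s
Δx = v₀t + ½at² = 12.0·19.5 + 0.5·0·19.5² = 234 m
Final speed = 12.0 m/s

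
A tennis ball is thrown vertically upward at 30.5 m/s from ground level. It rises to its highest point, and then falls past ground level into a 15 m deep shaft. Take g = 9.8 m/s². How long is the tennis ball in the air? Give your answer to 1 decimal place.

6.7 s

Phase 1 (rising): v₀ = 30.5 m/s, a = -9.8 m/s².
v = v₀ + at → t = (0 − 30.5) / -9.8 = 3.11 s
v² = v₀² + 2aΔx → Δx = (0² − 30.5²)/(2·-9.8) = 47.5 m

Phase 2 (falling): v₀ = 0 m/s, a = -9.8 m/s².
Falls 62.5 m from rest: t = √(2·62.5/9.8) = 3.57 s; v = g·t = 35.0 m/s.
Total time = 3.11 + 3.57 = 6.68 s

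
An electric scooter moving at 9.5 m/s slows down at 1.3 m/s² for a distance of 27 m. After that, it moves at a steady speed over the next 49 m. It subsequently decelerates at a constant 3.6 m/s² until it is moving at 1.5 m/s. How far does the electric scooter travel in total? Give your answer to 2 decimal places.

Phase 1 (decelerating): v₀ = 9.50 m/s, a = -1.3 m/s².
v² = v₀² + 2aΔx = 9.50² + 2·-1.3·27 = 20.0 → v = 4.48 m/s
t = (v − v₀)/a = (4.48 − 9.50)/-1.3 = 3.86 s

Phase 2 (constant speed): v₀ = 4.48 m/s, a = 0 m/s².
Constant speed: t = d/v = 49/4.48 = 10.9 s

Phase 3 (decelerating): v₀ = 4.48 m/s, a = -3.6 m/s².
v = v₀ + at → t = (1.5 − 4.48) / -3.6 = 0.827 s
v² = v₀² + 2aΔx → Δx = (1.5² − 4.48²)/(2·-3.6) = 2.47 m
Total distance = 27.0 + 49.0 + 2.47 = 78.5 m

78.47 m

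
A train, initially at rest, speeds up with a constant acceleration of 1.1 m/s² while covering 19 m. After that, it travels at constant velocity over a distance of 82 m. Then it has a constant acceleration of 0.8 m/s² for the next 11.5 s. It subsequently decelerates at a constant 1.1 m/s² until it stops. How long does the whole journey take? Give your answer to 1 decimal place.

Phase 1 (accelerating): v₀ = 0 m/s, a = 1.1 m/s².
v² = v₀² + 2aΔx = 0² + 2·1.1·19 = 41.8 → v = 6.47 m/s
t = (v − v₀)/a = (6.47 − 0)/1.1 = 5.88 s

Phase 2 (constant speed): v₀ = 6.47 m/s, a = 0 m/s².
Constant speed: t = d/v = 82/6.47 = 12.7 s

Phase 3 (accelerating): v₀ = 6.47 m/s, a = 0.8 m/s².
v = v₀ + at = 6.47 + (0.8)(11.5) = 15.7 m/s
Δx = v₀t + ½at² = 6.47·11.5 + 0.5·0.8·11.5² = 127 m

Phase 4 (decelerating): v₀ = 15.7 m/s, a = -1.1 m/s².
v = v₀ + at → t = (0 − 15.7) / -1.1 = 14.2 s
v² = v₀² + 2aΔx → Δx = (0² − 15.7²)/(2·-1.1) = 112 m
Total time = 5.88 + 12.7 + 11.5 + 14.2 = 44.3 s

44.3 s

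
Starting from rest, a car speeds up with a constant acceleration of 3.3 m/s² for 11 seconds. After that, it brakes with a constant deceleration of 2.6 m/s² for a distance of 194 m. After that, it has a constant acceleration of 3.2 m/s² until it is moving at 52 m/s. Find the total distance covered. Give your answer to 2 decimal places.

Phase 1 (accelerating): v₀ = 0 m/s, a = 3.3 m/s².
v = v₀ + at = 0 + (3.3)(11) = 36.3 m/s
Δx = v₀t + ½at² = 0·11 + 0.5·3.3·11² = 200 m

Phase 2 (decelerating): v₀ = 36.3 m/s, a = -2.6 m/s².
v² = v₀² + 2aΔx = 36.3² + 2·-2.6·194 = 309 → v = 17.6 m/s
t = (v − v₀)/a = (17.6 − 36.3)/-2.6 = 7.20 s

Phase 3 (accelerating): v₀ = 17.6 m/s, a = 3.2 m/s².
v = v₀ + at → t = (52 − 17.6) / 3.2 = 10.8 s
v² = v₀² + 2aΔx → Δx = (52² − 17.6²)/(2·3.2) = 374 m
Total distance = 200 + 194 + 374 = 768 m

767.89 m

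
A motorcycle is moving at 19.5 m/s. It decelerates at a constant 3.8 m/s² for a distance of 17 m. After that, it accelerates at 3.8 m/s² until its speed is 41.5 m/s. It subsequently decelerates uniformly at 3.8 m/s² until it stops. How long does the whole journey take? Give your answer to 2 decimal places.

18.63 s

Phase 1 (decelerating): v₀ = 19.5 m/s, a = -3.8 m/s².
v² = v₀² + 2aΔx = 19.5² + 2·-3.8·17 = 251 → v = 15.8 m/s
t = (v − v₀)/a = (15.8 − 19.5)/-3.8 = 0.962 s

Phase 2 (accelerating): v₀ = 15.8 m/s, a = 3.8 m/s².
v = v₀ + at → t = (41.5 − 15.8) / 3.8 = 6.75 s
v² = v₀² + 2aΔx → Δx = (41.5² − 15.8²)/(2·3.8) = 194 m

Phase 3 (decelerating): v₀ = 41.5 m/s, a = -3.8 m/s².
v = v₀ + at → t = (0 − 41.5) / -3.8 = 10.9 s
v² = v₀² + 2aΔx → Δx = (0² − 41.5²)/(2·-3.8) = 227 m
Total time = 0.962 + 6.75 + 10.9 = 18.6 s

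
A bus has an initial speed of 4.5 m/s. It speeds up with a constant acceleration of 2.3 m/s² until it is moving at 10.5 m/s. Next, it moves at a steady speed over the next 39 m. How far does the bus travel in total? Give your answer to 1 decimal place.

Phase 1 (accelerating): v₀ = 4.50 m/s, a = 2.3 m/s².
v = v₀ + at → t = (10.5 − 4.50) / 2.3 = 2.61 s
v² = v₀² + 2aΔx → Δx = (10.5² − 4.50²)/(2·2.3) = 19.6 m

Phase 2 (constant speed): v₀ = 10.5 m/s, a = 0 m/s².
Constant speed: t = d/v = 39/10.5 = 3.71 s
Total distance = 19.6 + 39.0 = 58.6 m

58.6 m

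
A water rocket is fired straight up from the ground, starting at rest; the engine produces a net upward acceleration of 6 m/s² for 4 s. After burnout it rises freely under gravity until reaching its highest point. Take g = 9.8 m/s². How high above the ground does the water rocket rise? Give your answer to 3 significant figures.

Phase 1 (powered ascent): v₀ = 0 m/s, a = 6 m/s².
v = v₀ + at = 0 + (6)(4) = 24.0 m/s
Δx = v₀t + ½at² = 0·4 + 0.5·6·4² = 48.0 m

Phase 2 (coasting upward): v₀ = 24.0 m/s, a = -9.8 m/s².
v = v₀ + at → t = (0 − 24.0) / -9.8 = 2.45 s
v² = v₀² + 2aΔx → Δx = (0² − 24.0²)/(2·-9.8) = 29.4 m
Maximum height = 48.0 + 29.4 = 77.4 m

77.4 m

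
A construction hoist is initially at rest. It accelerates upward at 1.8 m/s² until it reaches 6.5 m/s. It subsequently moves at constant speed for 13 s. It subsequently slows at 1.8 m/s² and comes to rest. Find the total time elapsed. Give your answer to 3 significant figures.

20.2 s

Phase 1 (accelerating): v₀ = 0 m/s, a = 1.8 m/s².
v = v₀ + at → t = (6.5 − 0) / 1.8 = 3.61 s
v² = v₀² + 2aΔx → Δx = (6.5² − 0²)/(2·1.8) = 11.7 m

Phase 2 (constant speed): v₀ = 6.50 m/s, a = 0 m/s².
v = v₀ + at = 6.50 + (0)(13) = 6.50 m/s
Δx = v₀t + ½at² = 6.50·13 + 0.5·0·13² = 84.5 m

Phase 3 (decelerating): v₀ = 6.50 m/s, a = -1.8 m/s².
v = v₀ + at → t = (0 − 6.50) / -1.8 = 3.61 s
v² = v₀² + 2aΔx → Δx = (0² − 6.50²)/(2·-1.8) = 11.7 m
Total time = 3.61 + 13.0 + 3.61 = 20.2 s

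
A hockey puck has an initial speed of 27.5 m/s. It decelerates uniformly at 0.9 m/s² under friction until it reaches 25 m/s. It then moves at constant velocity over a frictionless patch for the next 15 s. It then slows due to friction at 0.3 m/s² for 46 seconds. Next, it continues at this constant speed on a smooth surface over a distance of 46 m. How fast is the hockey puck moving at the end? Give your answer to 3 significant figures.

Phase 1 (decelerating): v₀ = 27.5 m/s, a = -0.9 m/s².
v = v₀ + at → t = (25 − 27.5) / -0.9 = 2.78 s
v² = v₀² + 2aΔx → Δx = (25² − 27.5²)/(2·-0.9) = 72.9 m

Phase 2 (constant speed): v₀ = 25.0 m/s, a = 0 m/s².
v = v₀ + at = 25.0 + (0)(15) = 25.0 m/s
Δx = v₀t + ½at² = 25.0·15 + 0.5·0·15² = 375 m

Phase 3 (decelerating): v₀ = 25.0 m/s, a = -0.3 m/s².
v = v₀ + at = 25.0 + (-0.3)(46) = 11.2 m/s
Δx = v₀t + ½at² = 25.0·46 + 0.5·-0.3·46² = 833 m

Phase 4 (constant speed): v₀ = 11.2 m/s, a = 0 m/s².
Constant speed: t = d/v = 46/11.2 = 4.11 s
Final speed = 11.2 m/s

11.2 m/s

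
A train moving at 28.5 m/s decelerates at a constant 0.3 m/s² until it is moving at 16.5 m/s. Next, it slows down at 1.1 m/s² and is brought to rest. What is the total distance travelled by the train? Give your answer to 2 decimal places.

Phase 1 (decelerating): v₀ = 28.5 m/s, a = -0.3 m/s².
v = v₀ + at → t = (16.5 − 28.5) / -0.3 = 40.0 s
v² = v₀² + 2aΔx → Δx = (16.5² − 28.5²)/(2·-0.3) = 900 m

Phase 2 (decelerating): v₀ = 16.5 m/s, a = -1.1 m/s².
v = v₀ + at → t = (0 − 16.5) / -1.1 = 15.0 s
v² = v₀² + 2aΔx → Δx = (0² − 16.5²)/(2·-1.1) = 124 m
Total distance = 900 + 124 = 1020 m

1023.75 m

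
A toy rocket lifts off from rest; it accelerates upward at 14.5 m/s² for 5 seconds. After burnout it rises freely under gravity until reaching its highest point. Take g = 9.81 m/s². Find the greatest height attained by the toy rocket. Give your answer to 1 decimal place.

449.2 m

Phase 1 (powered ascent): v₀ = 0 m/s, a = 14.5 m/s².
v = v₀ + at = 0 + (14.5)(5) = 72.5 m/s
Δx = v₀t + ½at² = 0·5 + 0.5·14.5·5² = 181 m

Phase 2 (coasting upward): v₀ = 72.5 m/s, a = -9.81 m/s².
v = v₀ + at → t = (0 − 72.5) / -9.81 = 7.39 s
v² = v₀² + 2aΔx → Δx = (0² − 72.5²)/(2·-9.81) = 268 m
Maximum height = 181 + 268 = 449 m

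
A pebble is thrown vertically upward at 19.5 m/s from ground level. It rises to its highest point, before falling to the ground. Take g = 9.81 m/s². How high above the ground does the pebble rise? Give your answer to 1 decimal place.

19.4 m

Phase 1 (rising): v₀ = 19.5 m/s, a = -9.81 m/s².
v = v₀ + at → t = (0 − 19.5) / -9.81 = 1.99 s
v² = v₀² + 2aΔx → Δx = (0² − 19.5²)/(2·-9.81) = 19.4 m
Maximum height = 19.4 m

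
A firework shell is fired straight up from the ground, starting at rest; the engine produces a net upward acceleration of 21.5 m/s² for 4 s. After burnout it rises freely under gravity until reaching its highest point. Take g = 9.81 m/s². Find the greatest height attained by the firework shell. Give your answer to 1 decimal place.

549.0 m

Phase 1 (powered ascent): v₀ = 0 m/s, a = 21.5 m/s².
v = v₀ + at = 0 + (21.5)(4) = 86.0 m/s
Δx = v₀t + ½at² = 0·4 + 0.5·21.5·4² = 172 m

Phase 2 (coasting upward): v₀ = 86.0 m/s, a = -9.81 m/s².
v = v₀ + at → t = (0 − 86.0) / -9.81 = 8.77 s
v² = v₀² + 2aΔx → Δx = (0² − 86.0²)/(2·-9.81) = 377 m
Maximum height = 172 + 377 = 549 m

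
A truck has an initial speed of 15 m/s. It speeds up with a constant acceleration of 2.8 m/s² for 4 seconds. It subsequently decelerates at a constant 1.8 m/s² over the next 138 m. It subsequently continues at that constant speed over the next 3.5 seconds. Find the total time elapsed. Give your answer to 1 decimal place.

14.4 s

Phase 1 (accelerating): v₀ = 15.0 m/s, a = 2.8 m/s².
v = v₀ + at = 15.0 + (2.8)(4) = 26.2 m/s
Δx = v₀t + ½at² = 15.0·4 + 0.5·2.8·4² = 82.4 m

Phase 2 (decelerating): v₀ = 26.2 m/s, a = -1.8 m/s².
v² = v₀² + 2aΔx = 26.2² + 2·-1.8·138 = 190 → v = 13.8 m/s
t = (v − v₀)/a = (13.8 − 26.2)/-1.8 = 6.91 s

Phase 3 (constant speed): v₀ = 13.8 m/s, a = 0 m/s².
v = v₀ + at = 13.8 + (0)(3.5) = 13.8 m/s
Δx = v₀t + ½at² = 13.8·3.5 + 0.5·0·3.5² = 48.2 m
Total time = 4.00 + 6.91 + 3.50 = 14.4 s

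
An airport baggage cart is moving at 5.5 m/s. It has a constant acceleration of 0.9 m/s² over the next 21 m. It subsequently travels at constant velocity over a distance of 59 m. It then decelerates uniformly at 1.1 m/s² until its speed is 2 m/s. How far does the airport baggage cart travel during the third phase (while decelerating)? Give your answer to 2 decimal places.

29.11 m

Phase 1 (accelerating): v₀ = 5.50 m/s, a = 0.9 m/s².
v² = v₀² + 2aΔx = 5.50² + 2·0.9·21 = 68.1 → v = 8.25 m/s
t = (v − v₀)/a = (8.25 − 5.50)/0.9 = 3.05 s

Phase 2 (constant speed): v₀ = 8.25 m/s, a = 0 m/s².
Constant speed: t = d/v = 59/8.25 = 7.15 s

Phase 3 (decelerating): v₀ = 8.25 m/s, a = -1.1 m/s².
v = v₀ + at → t = (2 − 8.25) / -1.1 = 5.68 s
v² = v₀² + 2aΔx → Δx = (2² − 8.25²)/(2·-1.1) = 29.1 m
Distance in phase 3 = 29.1 m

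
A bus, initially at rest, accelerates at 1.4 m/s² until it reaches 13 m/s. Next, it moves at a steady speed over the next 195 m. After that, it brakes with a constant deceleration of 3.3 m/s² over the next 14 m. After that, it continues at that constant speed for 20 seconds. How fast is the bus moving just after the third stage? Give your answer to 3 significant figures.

8.75 m/s

Phase 1 (accelerating): v₀ = 0 m/s, a = 1.4 m/s².
v = v₀ + at → t = (13 − 0) / 1.4 = 9.29 s
v² = v₀² + 2aΔx → Δx = (13² − 0²)/(2·1.4) = 60.4 m

Phase 2 (constant speed): v₀ = 13.0 m/s, a = 0 m/s².
Constant speed: t = d/v = 195/13.0 = 15.0 s

Phase 3 (decelerating): v₀ = 13.0 m/s, a = -3.3 m/s².
v² = v₀² + 2aΔx = 13.0² + 2·-3.3·14 = 76.6 → v = 8.75 m/s
t = (v − v₀)/a = (8.75 − 13.0)/-3.3 = 1.29 s
Speed at end of phase 3 = 8.75 m/s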